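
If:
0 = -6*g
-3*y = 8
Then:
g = 0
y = -8/3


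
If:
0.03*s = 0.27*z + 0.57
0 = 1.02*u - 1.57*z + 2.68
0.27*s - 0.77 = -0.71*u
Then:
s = 12.63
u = -3.72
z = -0.71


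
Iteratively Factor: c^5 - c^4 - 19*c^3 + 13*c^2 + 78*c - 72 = (c - 2)*(c^4 + c^3 - 17*c^2 - 21*c + 36) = (c - 4)*(c - 2)*(c^3 + 5*c^2 + 3*c - 9) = (c - 4)*(c - 2)*(c + 3)*(c^2 + 2*c - 3) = (c - 4)*(c - 2)*(c - 1)*(c + 3)*(c + 3)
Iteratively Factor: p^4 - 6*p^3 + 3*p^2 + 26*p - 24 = (p - 1)*(p^3 - 5*p^2 - 2*p + 24) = (p - 4)*(p - 1)*(p^2 - p - 6) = (p - 4)*(p - 3)*(p - 1)*(p + 2)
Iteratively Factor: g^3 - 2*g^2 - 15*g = (g)*(g^2 - 2*g - 15) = g*(g + 3)*(g - 5)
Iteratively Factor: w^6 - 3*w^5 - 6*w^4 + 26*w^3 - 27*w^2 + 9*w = (w)*(w^5 - 3*w^4 - 6*w^3 + 26*w^2 - 27*w + 9) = w*(w + 3)*(w^4 - 6*w^3 + 12*w^2 - 10*w + 3) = w*(w - 1)*(w + 3)*(w^3 - 5*w^2 + 7*w - 3) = w*(w - 3)*(w - 1)*(w + 3)*(w^2 - 2*w + 1) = w*(w - 3)*(w - 1)^2*(w + 3)*(w - 1)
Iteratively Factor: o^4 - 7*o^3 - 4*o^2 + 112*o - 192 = (o - 4)*(o^3 - 3*o^2 - 16*o + 48) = (o - 4)*(o - 3)*(o^2 - 16) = (o - 4)*(o - 3)*(o + 4)*(o - 4)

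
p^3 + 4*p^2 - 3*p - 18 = (p - 2)*(p + 3)^2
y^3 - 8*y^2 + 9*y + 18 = (y - 6)*(y - 3)*(y + 1)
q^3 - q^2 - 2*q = q*(q - 2)*(q + 1)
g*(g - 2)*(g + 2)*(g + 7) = g^4 + 7*g^3 - 4*g^2 - 28*g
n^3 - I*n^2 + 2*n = n*(n - 2*I)*(n + I)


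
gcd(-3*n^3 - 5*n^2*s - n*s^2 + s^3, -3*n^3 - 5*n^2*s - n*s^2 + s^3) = -3*n^3 - 5*n^2*s - n*s^2 + s^3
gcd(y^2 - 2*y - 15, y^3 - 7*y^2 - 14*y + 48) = y + 3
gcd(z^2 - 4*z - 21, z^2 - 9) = z + 3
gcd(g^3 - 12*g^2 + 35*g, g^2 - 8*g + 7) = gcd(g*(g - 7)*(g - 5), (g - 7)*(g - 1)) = g - 7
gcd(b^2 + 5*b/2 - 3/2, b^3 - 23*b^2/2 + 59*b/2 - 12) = b - 1/2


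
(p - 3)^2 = p^2 - 6*p + 9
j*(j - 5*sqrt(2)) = j^2 - 5*sqrt(2)*j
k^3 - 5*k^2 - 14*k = k*(k - 7)*(k + 2)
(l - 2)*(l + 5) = l^2 + 3*l - 10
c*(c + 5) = c^2 + 5*c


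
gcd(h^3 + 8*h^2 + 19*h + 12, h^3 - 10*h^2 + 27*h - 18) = 1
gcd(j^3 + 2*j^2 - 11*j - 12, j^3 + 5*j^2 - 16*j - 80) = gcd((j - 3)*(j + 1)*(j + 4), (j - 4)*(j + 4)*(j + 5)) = j + 4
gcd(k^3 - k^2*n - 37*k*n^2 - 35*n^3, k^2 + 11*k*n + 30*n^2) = k + 5*n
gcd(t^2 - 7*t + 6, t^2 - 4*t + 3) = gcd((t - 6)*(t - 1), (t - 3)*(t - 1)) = t - 1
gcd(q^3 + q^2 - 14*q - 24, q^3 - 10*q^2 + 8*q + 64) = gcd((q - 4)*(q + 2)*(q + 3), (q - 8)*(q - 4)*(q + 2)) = q^2 - 2*q - 8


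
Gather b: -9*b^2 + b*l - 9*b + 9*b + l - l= -9*b^2 + b*l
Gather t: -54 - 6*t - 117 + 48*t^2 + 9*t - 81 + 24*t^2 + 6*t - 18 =72*t^2 + 9*t - 270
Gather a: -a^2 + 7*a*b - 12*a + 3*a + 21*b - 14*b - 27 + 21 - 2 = -a^2 + a*(7*b - 9) + 7*b - 8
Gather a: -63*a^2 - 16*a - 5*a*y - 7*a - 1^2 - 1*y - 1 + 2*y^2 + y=-63*a^2 + a*(-5*y - 23) + 2*y^2 - 2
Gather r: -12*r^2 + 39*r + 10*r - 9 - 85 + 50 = -12*r^2 + 49*r - 44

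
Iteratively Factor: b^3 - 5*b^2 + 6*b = (b - 3)*(b^2 - 2*b) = b*(b - 3)*(b - 2)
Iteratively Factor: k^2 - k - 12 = (k - 4)*(k + 3)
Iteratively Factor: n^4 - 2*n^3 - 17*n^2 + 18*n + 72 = (n - 3)*(n^3 + n^2 - 14*n - 24) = (n - 3)*(n + 2)*(n^2 - n - 12) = (n - 4)*(n - 3)*(n + 2)*(n + 3)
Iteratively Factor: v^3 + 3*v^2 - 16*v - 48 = (v - 4)*(v^2 + 7*v + 12) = (v - 4)*(v + 4)*(v + 3)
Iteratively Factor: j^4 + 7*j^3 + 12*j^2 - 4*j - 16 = (j + 2)*(j^3 + 5*j^2 + 2*j - 8) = (j + 2)*(j + 4)*(j^2 + j - 2) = (j - 1)*(j + 2)*(j + 4)*(j + 2)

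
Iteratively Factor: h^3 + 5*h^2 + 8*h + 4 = (h + 1)*(h^2 + 4*h + 4) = (h + 1)*(h + 2)*(h + 2)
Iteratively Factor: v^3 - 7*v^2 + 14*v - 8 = (v - 4)*(v^2 - 3*v + 2) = (v - 4)*(v - 2)*(v - 1)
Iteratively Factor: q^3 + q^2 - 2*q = (q + 2)*(q^2 - q) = q*(q + 2)*(q - 1)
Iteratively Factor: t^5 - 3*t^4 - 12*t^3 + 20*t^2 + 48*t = (t + 2)*(t^4 - 5*t^3 - 2*t^2 + 24*t) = t*(t + 2)*(t^3 - 5*t^2 - 2*t + 24) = t*(t + 2)^2*(t^2 - 7*t + 12) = t*(t - 3)*(t + 2)^2*(t - 4)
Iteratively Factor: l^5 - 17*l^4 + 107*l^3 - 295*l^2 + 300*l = (l - 5)*(l^4 - 12*l^3 + 47*l^2 - 60*l) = (l - 5)*(l - 3)*(l^3 - 9*l^2 + 20*l) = (l - 5)*(l - 4)*(l - 3)*(l^2 - 5*l) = (l - 5)^2*(l - 4)*(l - 3)*(l)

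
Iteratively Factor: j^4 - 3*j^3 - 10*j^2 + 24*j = (j + 3)*(j^3 - 6*j^2 + 8*j) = (j - 2)*(j + 3)*(j^2 - 4*j) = (j - 4)*(j - 2)*(j + 3)*(j)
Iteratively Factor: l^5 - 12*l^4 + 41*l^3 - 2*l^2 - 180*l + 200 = (l + 2)*(l^4 - 14*l^3 + 69*l^2 - 140*l + 100) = (l - 2)*(l + 2)*(l^3 - 12*l^2 + 45*l - 50) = (l - 5)*(l - 2)*(l + 2)*(l^2 - 7*l + 10) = (l - 5)*(l - 2)^2*(l + 2)*(l - 5)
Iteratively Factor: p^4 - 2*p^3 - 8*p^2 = (p)*(p^3 - 2*p^2 - 8*p) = p*(p + 2)*(p^2 - 4*p) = p*(p - 4)*(p + 2)*(p)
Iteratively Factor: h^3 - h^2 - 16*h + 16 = (h + 4)*(h^2 - 5*h + 4) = (h - 1)*(h + 4)*(h - 4)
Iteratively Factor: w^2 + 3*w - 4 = (w + 4)*(w - 1)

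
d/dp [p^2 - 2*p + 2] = 2*p - 2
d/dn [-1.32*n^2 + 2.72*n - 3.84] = 2.72 - 2.64*n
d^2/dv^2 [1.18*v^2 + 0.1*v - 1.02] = 2.36000000000000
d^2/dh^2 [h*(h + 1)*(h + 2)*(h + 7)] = 12*h^2 + 60*h + 46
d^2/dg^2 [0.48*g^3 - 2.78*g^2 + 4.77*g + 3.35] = 2.88*g - 5.56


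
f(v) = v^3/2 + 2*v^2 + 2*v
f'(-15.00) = 279.50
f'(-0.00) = 2.00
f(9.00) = 544.50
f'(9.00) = 159.50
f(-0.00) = 0.00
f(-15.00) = -1267.50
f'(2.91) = 26.34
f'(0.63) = 5.12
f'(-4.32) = 12.71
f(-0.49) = -0.56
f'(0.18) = 2.77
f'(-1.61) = -0.55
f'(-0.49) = 0.40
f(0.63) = 2.18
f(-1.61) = -0.12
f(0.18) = 0.43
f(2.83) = 33.01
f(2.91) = 35.08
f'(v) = 3*v^2/2 + 4*v + 2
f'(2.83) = 25.33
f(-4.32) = -11.63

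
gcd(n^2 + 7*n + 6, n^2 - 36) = n + 6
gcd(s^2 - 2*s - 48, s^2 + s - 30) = s + 6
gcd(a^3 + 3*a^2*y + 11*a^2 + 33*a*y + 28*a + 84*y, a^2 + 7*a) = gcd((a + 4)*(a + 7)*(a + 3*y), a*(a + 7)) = a + 7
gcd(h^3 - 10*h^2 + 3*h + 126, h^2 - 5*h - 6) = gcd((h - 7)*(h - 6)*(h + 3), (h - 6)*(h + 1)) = h - 6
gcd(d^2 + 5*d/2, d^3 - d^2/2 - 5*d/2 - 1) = 1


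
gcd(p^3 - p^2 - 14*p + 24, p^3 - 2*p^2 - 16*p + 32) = p^2 + 2*p - 8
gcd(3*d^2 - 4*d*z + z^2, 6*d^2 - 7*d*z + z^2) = -d + z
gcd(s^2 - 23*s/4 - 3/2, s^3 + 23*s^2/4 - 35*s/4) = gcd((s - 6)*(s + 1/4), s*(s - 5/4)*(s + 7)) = 1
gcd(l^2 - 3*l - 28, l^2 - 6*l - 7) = l - 7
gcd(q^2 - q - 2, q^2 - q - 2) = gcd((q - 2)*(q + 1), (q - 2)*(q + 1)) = q^2 - q - 2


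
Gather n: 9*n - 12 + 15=9*n + 3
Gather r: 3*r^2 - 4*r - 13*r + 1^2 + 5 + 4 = 3*r^2 - 17*r + 10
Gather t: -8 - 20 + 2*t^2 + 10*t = 2*t^2 + 10*t - 28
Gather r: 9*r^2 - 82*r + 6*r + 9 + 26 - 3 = 9*r^2 - 76*r + 32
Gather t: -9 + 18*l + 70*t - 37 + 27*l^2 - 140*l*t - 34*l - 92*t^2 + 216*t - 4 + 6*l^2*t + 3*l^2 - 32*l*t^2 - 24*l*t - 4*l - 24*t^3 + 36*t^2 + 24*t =30*l^2 - 20*l - 24*t^3 + t^2*(-32*l - 56) + t*(6*l^2 - 164*l + 310) - 50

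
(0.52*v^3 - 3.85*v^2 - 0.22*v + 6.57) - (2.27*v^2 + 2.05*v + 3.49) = 0.52*v^3 - 6.12*v^2 - 2.27*v + 3.08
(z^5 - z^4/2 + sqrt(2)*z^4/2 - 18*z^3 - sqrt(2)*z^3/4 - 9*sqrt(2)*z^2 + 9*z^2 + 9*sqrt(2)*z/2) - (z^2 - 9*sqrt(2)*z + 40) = z^5 - z^4/2 + sqrt(2)*z^4/2 - 18*z^3 - sqrt(2)*z^3/4 - 9*sqrt(2)*z^2 + 8*z^2 + 27*sqrt(2)*z/2 - 40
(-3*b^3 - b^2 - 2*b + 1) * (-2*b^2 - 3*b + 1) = 6*b^5 + 11*b^4 + 4*b^3 + 3*b^2 - 5*b + 1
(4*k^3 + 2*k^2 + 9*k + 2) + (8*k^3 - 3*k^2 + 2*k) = 12*k^3 - k^2 + 11*k + 2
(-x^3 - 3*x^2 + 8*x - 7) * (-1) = x^3 + 3*x^2 - 8*x + 7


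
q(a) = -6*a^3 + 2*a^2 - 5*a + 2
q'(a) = -18*a^2 + 4*a - 5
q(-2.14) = 80.66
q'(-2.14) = -95.99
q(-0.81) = 10.55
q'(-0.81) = -20.05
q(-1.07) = 16.99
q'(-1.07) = -29.89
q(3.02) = -160.12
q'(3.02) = -157.09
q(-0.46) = 5.31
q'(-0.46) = -10.65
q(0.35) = 0.24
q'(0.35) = -5.80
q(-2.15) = 81.63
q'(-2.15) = -96.80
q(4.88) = -672.06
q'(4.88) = -414.14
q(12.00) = -10138.00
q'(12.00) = -2549.00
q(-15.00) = 20777.00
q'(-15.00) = -4115.00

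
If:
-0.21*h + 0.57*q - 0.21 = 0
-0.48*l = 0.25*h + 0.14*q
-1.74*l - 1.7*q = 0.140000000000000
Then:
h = 1.24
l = -0.89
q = 0.83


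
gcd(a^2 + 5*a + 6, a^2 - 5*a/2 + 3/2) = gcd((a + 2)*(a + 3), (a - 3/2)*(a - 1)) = 1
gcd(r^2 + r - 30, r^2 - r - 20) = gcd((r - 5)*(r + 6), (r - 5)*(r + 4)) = r - 5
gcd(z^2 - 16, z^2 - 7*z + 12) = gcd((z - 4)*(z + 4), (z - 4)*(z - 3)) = z - 4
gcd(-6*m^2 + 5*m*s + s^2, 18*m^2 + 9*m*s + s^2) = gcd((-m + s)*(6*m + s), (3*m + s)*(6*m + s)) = 6*m + s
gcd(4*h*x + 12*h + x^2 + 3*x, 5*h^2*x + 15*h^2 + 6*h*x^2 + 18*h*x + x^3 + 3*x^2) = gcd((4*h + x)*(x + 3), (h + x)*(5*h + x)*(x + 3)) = x + 3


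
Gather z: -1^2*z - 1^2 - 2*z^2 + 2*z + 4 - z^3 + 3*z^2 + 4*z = -z^3 + z^2 + 5*z + 3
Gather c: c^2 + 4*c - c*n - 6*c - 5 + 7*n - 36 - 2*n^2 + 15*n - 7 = c^2 + c*(-n - 2) - 2*n^2 + 22*n - 48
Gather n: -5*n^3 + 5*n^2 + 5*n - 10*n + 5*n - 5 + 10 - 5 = -5*n^3 + 5*n^2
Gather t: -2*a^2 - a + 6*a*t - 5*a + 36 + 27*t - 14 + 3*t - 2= -2*a^2 - 6*a + t*(6*a + 30) + 20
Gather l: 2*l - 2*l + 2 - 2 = 0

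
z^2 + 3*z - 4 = (z - 1)*(z + 4)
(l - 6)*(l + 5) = l^2 - l - 30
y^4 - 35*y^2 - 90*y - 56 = (y - 7)*(y + 1)*(y + 2)*(y + 4)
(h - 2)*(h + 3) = h^2 + h - 6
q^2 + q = q*(q + 1)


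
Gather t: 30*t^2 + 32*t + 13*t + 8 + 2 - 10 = 30*t^2 + 45*t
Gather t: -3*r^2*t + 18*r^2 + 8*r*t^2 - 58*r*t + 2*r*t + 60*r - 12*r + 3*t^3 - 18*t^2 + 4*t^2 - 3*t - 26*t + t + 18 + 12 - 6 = 18*r^2 + 48*r + 3*t^3 + t^2*(8*r - 14) + t*(-3*r^2 - 56*r - 28) + 24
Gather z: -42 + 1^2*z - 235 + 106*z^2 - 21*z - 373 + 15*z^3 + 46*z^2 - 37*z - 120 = 15*z^3 + 152*z^2 - 57*z - 770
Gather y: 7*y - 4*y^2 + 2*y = -4*y^2 + 9*y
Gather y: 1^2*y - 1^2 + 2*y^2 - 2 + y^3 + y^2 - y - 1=y^3 + 3*y^2 - 4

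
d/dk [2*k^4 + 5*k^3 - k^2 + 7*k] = 8*k^3 + 15*k^2 - 2*k + 7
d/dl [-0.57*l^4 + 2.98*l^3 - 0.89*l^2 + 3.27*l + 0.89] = -2.28*l^3 + 8.94*l^2 - 1.78*l + 3.27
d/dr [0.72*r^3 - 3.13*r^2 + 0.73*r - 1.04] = 2.16*r^2 - 6.26*r + 0.73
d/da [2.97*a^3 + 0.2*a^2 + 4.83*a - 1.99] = 8.91*a^2 + 0.4*a + 4.83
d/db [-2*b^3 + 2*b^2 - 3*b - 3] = -6*b^2 + 4*b - 3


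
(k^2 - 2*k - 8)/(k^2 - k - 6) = (k - 4)/(k - 3)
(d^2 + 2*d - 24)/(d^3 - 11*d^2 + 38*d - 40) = (d + 6)/(d^2 - 7*d + 10)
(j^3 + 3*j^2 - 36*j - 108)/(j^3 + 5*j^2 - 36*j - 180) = (j + 3)/(j + 5)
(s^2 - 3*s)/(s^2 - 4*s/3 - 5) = 3*s/(3*s + 5)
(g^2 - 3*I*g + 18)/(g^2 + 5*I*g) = (g^2 - 3*I*g + 18)/(g*(g + 5*I))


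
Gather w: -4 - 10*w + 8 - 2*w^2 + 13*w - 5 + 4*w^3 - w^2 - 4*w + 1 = 4*w^3 - 3*w^2 - w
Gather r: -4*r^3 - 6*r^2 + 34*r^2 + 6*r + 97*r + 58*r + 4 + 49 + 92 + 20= -4*r^3 + 28*r^2 + 161*r + 165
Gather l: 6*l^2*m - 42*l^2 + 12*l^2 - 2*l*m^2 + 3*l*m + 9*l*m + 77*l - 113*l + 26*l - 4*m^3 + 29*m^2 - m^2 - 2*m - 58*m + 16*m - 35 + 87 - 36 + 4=l^2*(6*m - 30) + l*(-2*m^2 + 12*m - 10) - 4*m^3 + 28*m^2 - 44*m + 20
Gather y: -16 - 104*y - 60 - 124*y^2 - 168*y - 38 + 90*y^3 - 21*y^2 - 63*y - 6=90*y^3 - 145*y^2 - 335*y - 120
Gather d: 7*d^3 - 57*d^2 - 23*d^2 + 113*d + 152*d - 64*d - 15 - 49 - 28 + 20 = 7*d^3 - 80*d^2 + 201*d - 72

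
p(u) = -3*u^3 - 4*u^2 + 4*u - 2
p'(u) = -9*u^2 - 8*u + 4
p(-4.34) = 150.54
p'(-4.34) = -130.80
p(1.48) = -14.57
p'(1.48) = -27.55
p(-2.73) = 18.31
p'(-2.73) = -41.24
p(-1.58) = -6.47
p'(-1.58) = -5.83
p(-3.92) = 101.56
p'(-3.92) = -102.94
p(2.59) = -70.59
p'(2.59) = -77.09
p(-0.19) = -2.88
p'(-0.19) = 5.20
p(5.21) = -514.00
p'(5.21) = -281.98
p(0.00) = -2.00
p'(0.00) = 4.00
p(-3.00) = 31.00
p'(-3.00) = -53.00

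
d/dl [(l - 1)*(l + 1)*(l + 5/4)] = 3*l^2 + 5*l/2 - 1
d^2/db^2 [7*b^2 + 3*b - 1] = 14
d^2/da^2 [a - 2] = 0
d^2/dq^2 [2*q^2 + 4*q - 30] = 4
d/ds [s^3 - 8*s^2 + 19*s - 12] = 3*s^2 - 16*s + 19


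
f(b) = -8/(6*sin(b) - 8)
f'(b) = 48*cos(b)/(6*sin(b) - 8)^2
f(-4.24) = 3.01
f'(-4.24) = -3.09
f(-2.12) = 0.61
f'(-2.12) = -0.15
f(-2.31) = 0.64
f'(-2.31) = -0.21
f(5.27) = 0.61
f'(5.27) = 0.15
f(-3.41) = 1.25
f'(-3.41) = -1.13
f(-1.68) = 0.57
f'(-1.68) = -0.03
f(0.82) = 2.21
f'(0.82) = 2.51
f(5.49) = 0.65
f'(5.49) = 0.22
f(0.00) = 1.00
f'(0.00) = 0.75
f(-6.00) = 1.27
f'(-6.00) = 1.15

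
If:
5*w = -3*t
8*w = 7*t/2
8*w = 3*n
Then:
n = 0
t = 0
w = 0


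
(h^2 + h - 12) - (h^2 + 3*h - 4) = -2*h - 8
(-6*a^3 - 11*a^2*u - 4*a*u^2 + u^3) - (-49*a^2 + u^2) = -6*a^3 - 11*a^2*u + 49*a^2 - 4*a*u^2 + u^3 - u^2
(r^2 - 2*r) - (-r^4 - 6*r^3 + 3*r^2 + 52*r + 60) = r^4 + 6*r^3 - 2*r^2 - 54*r - 60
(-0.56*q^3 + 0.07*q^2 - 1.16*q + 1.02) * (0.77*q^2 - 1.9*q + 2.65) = -0.4312*q^5 + 1.1179*q^4 - 2.5102*q^3 + 3.1749*q^2 - 5.012*q + 2.703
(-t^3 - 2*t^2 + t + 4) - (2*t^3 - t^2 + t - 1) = -3*t^3 - t^2 + 5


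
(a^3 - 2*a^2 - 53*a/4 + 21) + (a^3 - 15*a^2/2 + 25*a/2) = 2*a^3 - 19*a^2/2 - 3*a/4 + 21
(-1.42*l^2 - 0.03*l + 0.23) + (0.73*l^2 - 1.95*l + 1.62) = -0.69*l^2 - 1.98*l + 1.85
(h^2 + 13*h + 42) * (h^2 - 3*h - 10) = h^4 + 10*h^3 - 7*h^2 - 256*h - 420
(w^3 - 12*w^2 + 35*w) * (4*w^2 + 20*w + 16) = 4*w^5 - 28*w^4 - 84*w^3 + 508*w^2 + 560*w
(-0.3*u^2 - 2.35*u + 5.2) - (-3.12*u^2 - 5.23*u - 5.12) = 2.82*u^2 + 2.88*u + 10.32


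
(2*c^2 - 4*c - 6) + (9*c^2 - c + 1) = 11*c^2 - 5*c - 5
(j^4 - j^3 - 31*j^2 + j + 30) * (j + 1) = j^5 - 32*j^3 - 30*j^2 + 31*j + 30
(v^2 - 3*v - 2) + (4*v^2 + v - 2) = 5*v^2 - 2*v - 4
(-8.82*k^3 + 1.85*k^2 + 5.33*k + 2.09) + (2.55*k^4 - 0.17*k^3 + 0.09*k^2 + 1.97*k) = 2.55*k^4 - 8.99*k^3 + 1.94*k^2 + 7.3*k + 2.09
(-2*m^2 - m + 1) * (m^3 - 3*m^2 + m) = -2*m^5 + 5*m^4 + 2*m^3 - 4*m^2 + m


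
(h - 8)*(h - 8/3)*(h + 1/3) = h^3 - 31*h^2/3 + 160*h/9 + 64/9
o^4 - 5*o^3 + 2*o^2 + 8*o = o*(o - 4)*(o - 2)*(o + 1)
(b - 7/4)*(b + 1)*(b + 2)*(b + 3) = b^4 + 17*b^3/4 + b^2/2 - 53*b/4 - 21/2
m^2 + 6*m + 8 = (m + 2)*(m + 4)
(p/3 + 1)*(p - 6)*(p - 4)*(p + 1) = p^4/3 - 2*p^3 - 13*p^2/3 + 22*p + 24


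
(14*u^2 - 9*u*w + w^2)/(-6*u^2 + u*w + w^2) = (-7*u + w)/(3*u + w)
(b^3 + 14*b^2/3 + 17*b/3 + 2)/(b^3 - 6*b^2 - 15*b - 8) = (b^2 + 11*b/3 + 2)/(b^2 - 7*b - 8)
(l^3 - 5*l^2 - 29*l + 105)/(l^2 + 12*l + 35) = (l^2 - 10*l + 21)/(l + 7)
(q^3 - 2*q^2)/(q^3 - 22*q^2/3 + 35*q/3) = 3*q*(q - 2)/(3*q^2 - 22*q + 35)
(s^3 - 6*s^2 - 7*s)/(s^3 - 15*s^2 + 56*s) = (s + 1)/(s - 8)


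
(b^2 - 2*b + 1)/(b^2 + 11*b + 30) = (b^2 - 2*b + 1)/(b^2 + 11*b + 30)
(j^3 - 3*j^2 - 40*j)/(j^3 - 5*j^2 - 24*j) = (j + 5)/(j + 3)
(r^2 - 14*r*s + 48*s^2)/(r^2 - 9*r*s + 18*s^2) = (r - 8*s)/(r - 3*s)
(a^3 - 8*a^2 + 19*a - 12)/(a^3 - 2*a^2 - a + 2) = (a^2 - 7*a + 12)/(a^2 - a - 2)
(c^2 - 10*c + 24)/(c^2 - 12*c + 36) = (c - 4)/(c - 6)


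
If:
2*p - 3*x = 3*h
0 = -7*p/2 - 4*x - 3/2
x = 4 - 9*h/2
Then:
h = 308/291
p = 43/97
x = -74/97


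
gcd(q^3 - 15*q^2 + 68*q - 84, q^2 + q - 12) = 1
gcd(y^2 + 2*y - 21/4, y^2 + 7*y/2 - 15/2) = y - 3/2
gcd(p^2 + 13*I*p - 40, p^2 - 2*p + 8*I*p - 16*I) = p + 8*I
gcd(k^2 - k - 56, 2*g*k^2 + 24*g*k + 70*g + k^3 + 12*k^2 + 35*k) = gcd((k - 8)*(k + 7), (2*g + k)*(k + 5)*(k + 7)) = k + 7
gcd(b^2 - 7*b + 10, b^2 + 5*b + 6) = 1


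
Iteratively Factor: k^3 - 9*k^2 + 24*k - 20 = (k - 2)*(k^2 - 7*k + 10) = (k - 5)*(k - 2)*(k - 2)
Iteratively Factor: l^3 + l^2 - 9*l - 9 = (l + 3)*(l^2 - 2*l - 3) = (l + 1)*(l + 3)*(l - 3)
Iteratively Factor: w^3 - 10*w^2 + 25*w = (w - 5)*(w^2 - 5*w) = w*(w - 5)*(w - 5)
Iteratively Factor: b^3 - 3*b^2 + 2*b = (b)*(b^2 - 3*b + 2) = b*(b - 2)*(b - 1)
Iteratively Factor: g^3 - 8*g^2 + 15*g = (g - 3)*(g^2 - 5*g) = (g - 5)*(g - 3)*(g)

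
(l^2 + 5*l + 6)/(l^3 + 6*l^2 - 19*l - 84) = (l + 2)/(l^2 + 3*l - 28)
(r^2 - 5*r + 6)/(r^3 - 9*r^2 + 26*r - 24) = 1/(r - 4)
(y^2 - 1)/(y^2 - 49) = (y^2 - 1)/(y^2 - 49)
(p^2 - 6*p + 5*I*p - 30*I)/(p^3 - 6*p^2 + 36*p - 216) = (p + 5*I)/(p^2 + 36)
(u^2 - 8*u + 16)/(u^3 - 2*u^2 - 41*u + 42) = (u^2 - 8*u + 16)/(u^3 - 2*u^2 - 41*u + 42)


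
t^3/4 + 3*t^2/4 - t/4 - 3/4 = (t/4 + 1/4)*(t - 1)*(t + 3)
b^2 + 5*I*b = b*(b + 5*I)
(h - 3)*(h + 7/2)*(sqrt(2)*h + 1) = sqrt(2)*h^3 + sqrt(2)*h^2/2 + h^2 - 21*sqrt(2)*h/2 + h/2 - 21/2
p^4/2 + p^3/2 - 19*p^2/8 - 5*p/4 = p*(p/2 + 1/4)*(p - 2)*(p + 5/2)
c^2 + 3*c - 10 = (c - 2)*(c + 5)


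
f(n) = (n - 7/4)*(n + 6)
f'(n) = 2*n + 17/4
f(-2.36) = -14.96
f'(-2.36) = -0.47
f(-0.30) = -11.68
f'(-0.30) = 3.65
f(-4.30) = -10.28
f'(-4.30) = -4.35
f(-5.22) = -5.44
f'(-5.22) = -6.19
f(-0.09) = -10.87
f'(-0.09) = 4.07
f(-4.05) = -11.31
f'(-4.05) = -3.85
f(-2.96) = -14.32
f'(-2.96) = -1.67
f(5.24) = 39.23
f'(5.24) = 14.73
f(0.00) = -10.50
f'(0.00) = 4.25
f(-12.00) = 82.50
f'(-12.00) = -19.75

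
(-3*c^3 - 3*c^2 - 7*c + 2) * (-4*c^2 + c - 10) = 12*c^5 + 9*c^4 + 55*c^3 + 15*c^2 + 72*c - 20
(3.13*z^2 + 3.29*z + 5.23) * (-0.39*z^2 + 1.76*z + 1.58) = -1.2207*z^4 + 4.2257*z^3 + 8.6961*z^2 + 14.403*z + 8.2634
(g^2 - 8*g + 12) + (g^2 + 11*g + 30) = 2*g^2 + 3*g + 42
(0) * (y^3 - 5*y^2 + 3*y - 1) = 0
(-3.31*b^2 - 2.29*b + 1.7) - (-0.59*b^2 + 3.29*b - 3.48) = -2.72*b^2 - 5.58*b + 5.18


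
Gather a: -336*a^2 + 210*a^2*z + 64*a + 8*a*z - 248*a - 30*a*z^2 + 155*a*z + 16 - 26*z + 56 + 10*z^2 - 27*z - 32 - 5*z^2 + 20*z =a^2*(210*z - 336) + a*(-30*z^2 + 163*z - 184) + 5*z^2 - 33*z + 40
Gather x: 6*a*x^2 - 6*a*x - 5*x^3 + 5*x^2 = -6*a*x - 5*x^3 + x^2*(6*a + 5)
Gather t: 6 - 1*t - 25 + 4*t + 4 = 3*t - 15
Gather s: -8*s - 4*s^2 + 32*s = -4*s^2 + 24*s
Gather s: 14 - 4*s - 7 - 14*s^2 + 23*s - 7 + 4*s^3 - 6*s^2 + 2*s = 4*s^3 - 20*s^2 + 21*s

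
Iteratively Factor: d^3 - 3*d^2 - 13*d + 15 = (d - 5)*(d^2 + 2*d - 3) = (d - 5)*(d + 3)*(d - 1)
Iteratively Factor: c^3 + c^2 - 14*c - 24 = (c + 3)*(c^2 - 2*c - 8) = (c - 4)*(c + 3)*(c + 2)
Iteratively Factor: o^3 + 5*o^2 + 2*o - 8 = (o + 2)*(o^2 + 3*o - 4) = (o + 2)*(o + 4)*(o - 1)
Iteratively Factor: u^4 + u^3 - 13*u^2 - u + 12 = (u + 4)*(u^3 - 3*u^2 - u + 3) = (u + 1)*(u + 4)*(u^2 - 4*u + 3) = (u - 3)*(u + 1)*(u + 4)*(u - 1)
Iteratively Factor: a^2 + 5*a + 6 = (a + 2)*(a + 3)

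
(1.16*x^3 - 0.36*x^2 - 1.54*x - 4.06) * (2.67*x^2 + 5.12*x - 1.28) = 3.0972*x^5 + 4.978*x^4 - 7.4398*x^3 - 18.2642*x^2 - 18.816*x + 5.1968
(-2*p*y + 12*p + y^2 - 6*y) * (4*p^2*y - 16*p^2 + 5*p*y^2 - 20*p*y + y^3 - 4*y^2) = -8*p^3*y^2 + 80*p^3*y - 192*p^3 - 6*p^2*y^3 + 60*p^2*y^2 - 144*p^2*y + 3*p*y^4 - 30*p*y^3 + 72*p*y^2 + y^5 - 10*y^4 + 24*y^3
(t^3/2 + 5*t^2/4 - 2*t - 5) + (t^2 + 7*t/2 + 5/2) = t^3/2 + 9*t^2/4 + 3*t/2 - 5/2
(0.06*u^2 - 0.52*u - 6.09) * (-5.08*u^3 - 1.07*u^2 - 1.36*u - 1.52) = -0.3048*u^5 + 2.5774*u^4 + 31.412*u^3 + 7.1323*u^2 + 9.0728*u + 9.2568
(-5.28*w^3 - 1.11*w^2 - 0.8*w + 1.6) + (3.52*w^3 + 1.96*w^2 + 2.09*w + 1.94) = -1.76*w^3 + 0.85*w^2 + 1.29*w + 3.54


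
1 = 1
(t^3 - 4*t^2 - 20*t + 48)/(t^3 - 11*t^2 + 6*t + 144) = (t^2 + 2*t - 8)/(t^2 - 5*t - 24)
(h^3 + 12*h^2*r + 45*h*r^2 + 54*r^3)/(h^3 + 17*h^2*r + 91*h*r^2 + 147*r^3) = (h^2 + 9*h*r + 18*r^2)/(h^2 + 14*h*r + 49*r^2)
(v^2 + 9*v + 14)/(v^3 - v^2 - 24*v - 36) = (v + 7)/(v^2 - 3*v - 18)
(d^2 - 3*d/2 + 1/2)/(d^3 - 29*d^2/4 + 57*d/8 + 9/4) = 4*(2*d^2 - 3*d + 1)/(8*d^3 - 58*d^2 + 57*d + 18)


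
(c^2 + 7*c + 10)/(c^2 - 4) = (c + 5)/(c - 2)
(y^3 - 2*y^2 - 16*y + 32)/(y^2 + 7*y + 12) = (y^2 - 6*y + 8)/(y + 3)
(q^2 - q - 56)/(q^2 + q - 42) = (q - 8)/(q - 6)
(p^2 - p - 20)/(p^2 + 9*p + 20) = (p - 5)/(p + 5)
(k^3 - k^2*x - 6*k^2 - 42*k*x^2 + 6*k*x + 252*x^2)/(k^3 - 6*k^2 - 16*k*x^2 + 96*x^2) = (-k^2 + k*x + 42*x^2)/(-k^2 + 16*x^2)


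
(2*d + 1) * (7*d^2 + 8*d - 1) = 14*d^3 + 23*d^2 + 6*d - 1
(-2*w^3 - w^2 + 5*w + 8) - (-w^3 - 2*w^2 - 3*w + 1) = -w^3 + w^2 + 8*w + 7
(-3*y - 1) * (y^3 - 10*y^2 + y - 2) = -3*y^4 + 29*y^3 + 7*y^2 + 5*y + 2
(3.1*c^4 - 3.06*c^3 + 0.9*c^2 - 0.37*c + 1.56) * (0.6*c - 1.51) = 1.86*c^5 - 6.517*c^4 + 5.1606*c^3 - 1.581*c^2 + 1.4947*c - 2.3556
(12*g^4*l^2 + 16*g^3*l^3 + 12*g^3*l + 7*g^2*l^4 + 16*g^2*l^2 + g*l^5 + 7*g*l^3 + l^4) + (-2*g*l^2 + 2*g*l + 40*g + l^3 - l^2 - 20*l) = 12*g^4*l^2 + 16*g^3*l^3 + 12*g^3*l + 7*g^2*l^4 + 16*g^2*l^2 + g*l^5 + 7*g*l^3 - 2*g*l^2 + 2*g*l + 40*g + l^4 + l^3 - l^2 - 20*l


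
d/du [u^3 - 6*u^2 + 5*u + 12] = 3*u^2 - 12*u + 5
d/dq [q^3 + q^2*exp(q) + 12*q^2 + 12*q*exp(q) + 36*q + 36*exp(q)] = q^2*exp(q) + 3*q^2 + 14*q*exp(q) + 24*q + 48*exp(q) + 36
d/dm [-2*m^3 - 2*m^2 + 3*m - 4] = -6*m^2 - 4*m + 3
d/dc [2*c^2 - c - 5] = 4*c - 1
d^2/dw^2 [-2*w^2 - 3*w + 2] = -4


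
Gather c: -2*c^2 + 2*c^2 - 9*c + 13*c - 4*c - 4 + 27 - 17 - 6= 0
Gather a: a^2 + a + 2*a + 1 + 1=a^2 + 3*a + 2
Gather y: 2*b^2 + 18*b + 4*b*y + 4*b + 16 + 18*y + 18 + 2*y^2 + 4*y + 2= 2*b^2 + 22*b + 2*y^2 + y*(4*b + 22) + 36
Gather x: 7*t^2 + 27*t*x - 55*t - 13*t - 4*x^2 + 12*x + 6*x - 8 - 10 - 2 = 7*t^2 - 68*t - 4*x^2 + x*(27*t + 18) - 20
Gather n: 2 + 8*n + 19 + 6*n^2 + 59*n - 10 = 6*n^2 + 67*n + 11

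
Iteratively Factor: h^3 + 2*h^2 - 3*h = (h + 3)*(h^2 - h) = (h - 1)*(h + 3)*(h)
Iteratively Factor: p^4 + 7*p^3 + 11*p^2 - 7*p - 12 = (p + 4)*(p^3 + 3*p^2 - p - 3) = (p - 1)*(p + 4)*(p^2 + 4*p + 3) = (p - 1)*(p + 3)*(p + 4)*(p + 1)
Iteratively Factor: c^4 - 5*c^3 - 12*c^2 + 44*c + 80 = (c + 2)*(c^3 - 7*c^2 + 2*c + 40) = (c - 5)*(c + 2)*(c^2 - 2*c - 8) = (c - 5)*(c + 2)^2*(c - 4)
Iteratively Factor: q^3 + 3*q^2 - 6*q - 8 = (q + 4)*(q^2 - q - 2) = (q + 1)*(q + 4)*(q - 2)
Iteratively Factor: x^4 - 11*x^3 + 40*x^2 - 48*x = (x - 4)*(x^3 - 7*x^2 + 12*x) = x*(x - 4)*(x^2 - 7*x + 12) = x*(x - 4)^2*(x - 3)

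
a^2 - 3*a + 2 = (a - 2)*(a - 1)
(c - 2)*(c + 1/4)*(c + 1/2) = c^3 - 5*c^2/4 - 11*c/8 - 1/4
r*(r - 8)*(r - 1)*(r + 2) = r^4 - 7*r^3 - 10*r^2 + 16*r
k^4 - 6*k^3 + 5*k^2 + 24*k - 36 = (k - 3)^2*(k - 2)*(k + 2)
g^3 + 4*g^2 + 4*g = g*(g + 2)^2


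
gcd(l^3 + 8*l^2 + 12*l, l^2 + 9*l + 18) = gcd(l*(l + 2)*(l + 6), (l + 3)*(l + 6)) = l + 6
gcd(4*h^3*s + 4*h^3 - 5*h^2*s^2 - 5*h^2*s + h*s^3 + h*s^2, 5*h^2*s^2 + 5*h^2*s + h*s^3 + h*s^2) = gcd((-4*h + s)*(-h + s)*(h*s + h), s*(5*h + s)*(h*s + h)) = h*s + h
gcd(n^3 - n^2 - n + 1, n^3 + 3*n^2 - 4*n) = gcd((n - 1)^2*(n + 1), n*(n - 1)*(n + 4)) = n - 1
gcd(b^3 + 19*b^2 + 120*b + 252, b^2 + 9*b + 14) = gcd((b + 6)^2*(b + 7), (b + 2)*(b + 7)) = b + 7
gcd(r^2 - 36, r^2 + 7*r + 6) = r + 6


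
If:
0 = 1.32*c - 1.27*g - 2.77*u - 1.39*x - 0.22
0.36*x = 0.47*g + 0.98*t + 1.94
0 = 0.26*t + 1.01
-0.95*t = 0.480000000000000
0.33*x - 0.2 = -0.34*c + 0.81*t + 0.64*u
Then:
No Solution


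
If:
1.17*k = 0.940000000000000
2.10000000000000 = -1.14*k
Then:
No Solution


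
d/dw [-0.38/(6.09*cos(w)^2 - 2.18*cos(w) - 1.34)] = (0.8284 - 4.6284*cos(w))*sin(w)/(-6.09*cos(w)^2 + 2.18*cos(w) + 1.34)^2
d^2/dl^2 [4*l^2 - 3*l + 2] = 8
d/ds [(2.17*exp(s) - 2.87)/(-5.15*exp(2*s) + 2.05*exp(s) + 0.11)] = (11.1755*exp(2*s) - 29.561*exp(s) + 6.1222)*exp(s)/(26.5225*exp(4*s) - 21.115*exp(3*s) + 3.0695*exp(2*s) + 0.451*exp(s) + 0.0121)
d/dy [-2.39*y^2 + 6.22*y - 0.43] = 6.22 - 4.78*y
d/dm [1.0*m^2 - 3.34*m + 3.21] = 2.0*m - 3.34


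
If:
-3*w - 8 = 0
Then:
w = -8/3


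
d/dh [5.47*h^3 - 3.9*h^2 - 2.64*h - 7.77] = 16.41*h^2 - 7.8*h - 2.64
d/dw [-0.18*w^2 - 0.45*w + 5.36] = -0.36*w - 0.45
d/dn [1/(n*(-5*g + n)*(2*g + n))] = (-n*(2*g + n) + n*(5*g - n) + (2*g + n)*(5*g - n))/(n^2*(2*g + n)^2*(5*g - n)^2)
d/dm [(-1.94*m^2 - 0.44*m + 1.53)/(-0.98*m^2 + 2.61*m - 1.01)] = (-5.4946*m^2 + 6.9176*m - 3.5489)/(0.9604*m^4 - 5.1156*m^3 + 8.7917*m^2 - 5.2722*m + 1.0201)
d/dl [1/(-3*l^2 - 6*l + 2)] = 6*(l + 1)/(3*l^2 + 6*l - 2)^2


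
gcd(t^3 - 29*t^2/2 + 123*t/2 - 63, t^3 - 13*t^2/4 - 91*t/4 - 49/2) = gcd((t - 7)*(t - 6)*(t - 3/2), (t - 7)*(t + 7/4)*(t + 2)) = t - 7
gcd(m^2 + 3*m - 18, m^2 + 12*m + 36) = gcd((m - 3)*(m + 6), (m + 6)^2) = m + 6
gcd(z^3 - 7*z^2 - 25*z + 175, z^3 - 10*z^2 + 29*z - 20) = z - 5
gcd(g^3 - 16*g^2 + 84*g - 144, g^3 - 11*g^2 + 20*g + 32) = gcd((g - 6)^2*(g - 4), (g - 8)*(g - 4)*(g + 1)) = g - 4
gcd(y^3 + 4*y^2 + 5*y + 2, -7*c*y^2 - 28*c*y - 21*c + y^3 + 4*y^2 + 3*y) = y + 1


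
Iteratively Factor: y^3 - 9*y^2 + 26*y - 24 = (y - 3)*(y^2 - 6*y + 8) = (y - 4)*(y - 3)*(y - 2)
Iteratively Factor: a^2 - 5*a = (a - 5)*(a)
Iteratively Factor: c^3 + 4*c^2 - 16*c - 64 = (c + 4)*(c^2 - 16) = (c - 4)*(c + 4)*(c + 4)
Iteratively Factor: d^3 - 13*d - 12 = (d + 3)*(d^2 - 3*d - 4) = (d + 1)*(d + 3)*(d - 4)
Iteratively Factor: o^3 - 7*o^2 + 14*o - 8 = (o - 1)*(o^2 - 6*o + 8) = (o - 2)*(o - 1)*(o - 4)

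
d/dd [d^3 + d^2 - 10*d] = 3*d^2 + 2*d - 10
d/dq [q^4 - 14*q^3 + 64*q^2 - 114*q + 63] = 4*q^3 - 42*q^2 + 128*q - 114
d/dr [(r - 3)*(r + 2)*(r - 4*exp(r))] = -4*r^2*exp(r) + 3*r^2 - 4*r*exp(r) - 2*r + 28*exp(r) - 6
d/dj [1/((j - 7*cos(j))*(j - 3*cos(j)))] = (-10*j*sin(j) - 2*j + 21*sin(2*j) + 10*cos(j))/((j - 7*cos(j))^2*(j - 3*cos(j))^2)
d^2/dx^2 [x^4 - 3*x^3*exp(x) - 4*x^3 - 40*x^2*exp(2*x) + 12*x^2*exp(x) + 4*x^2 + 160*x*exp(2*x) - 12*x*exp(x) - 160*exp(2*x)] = -3*x^3*exp(x) - 160*x^2*exp(2*x) - 6*x^2*exp(x) + 12*x^2 + 320*x*exp(2*x) + 18*x*exp(x) - 24*x - 80*exp(2*x) + 8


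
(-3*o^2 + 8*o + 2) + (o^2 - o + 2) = -2*o^2 + 7*o + 4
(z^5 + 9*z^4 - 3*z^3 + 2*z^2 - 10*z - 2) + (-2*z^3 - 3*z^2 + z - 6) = z^5 + 9*z^4 - 5*z^3 - z^2 - 9*z - 8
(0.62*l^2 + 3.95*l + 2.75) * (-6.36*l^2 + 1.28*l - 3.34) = -3.9432*l^4 - 24.3284*l^3 - 14.5048*l^2 - 9.673*l - 9.185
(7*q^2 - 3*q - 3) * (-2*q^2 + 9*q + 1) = -14*q^4 + 69*q^3 - 14*q^2 - 30*q - 3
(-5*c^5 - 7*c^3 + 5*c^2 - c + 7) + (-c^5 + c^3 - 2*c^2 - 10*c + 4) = -6*c^5 - 6*c^3 + 3*c^2 - 11*c + 11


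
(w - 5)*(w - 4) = w^2 - 9*w + 20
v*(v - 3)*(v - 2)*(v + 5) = v^4 - 19*v^2 + 30*v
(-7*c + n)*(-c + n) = 7*c^2 - 8*c*n + n^2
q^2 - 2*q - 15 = (q - 5)*(q + 3)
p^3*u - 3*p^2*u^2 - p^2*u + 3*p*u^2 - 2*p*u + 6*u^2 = (p - 2)*(p - 3*u)*(p*u + u)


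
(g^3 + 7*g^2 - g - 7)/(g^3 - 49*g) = (g^2 - 1)/(g*(g - 7))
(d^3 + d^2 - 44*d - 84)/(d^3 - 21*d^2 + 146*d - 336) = (d^2 + 8*d + 12)/(d^2 - 14*d + 48)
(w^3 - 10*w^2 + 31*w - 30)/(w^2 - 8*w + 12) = (w^2 - 8*w + 15)/(w - 6)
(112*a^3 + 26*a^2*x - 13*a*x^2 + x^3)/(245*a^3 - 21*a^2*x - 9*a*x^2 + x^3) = (-16*a^2 - 6*a*x + x^2)/(-35*a^2 - 2*a*x + x^2)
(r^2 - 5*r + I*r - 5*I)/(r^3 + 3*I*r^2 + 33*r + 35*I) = (r - 5)/(r^2 + 2*I*r + 35)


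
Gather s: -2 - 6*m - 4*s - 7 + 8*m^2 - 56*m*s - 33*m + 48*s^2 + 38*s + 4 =8*m^2 - 39*m + 48*s^2 + s*(34 - 56*m) - 5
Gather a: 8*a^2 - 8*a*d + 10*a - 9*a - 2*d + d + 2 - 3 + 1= 8*a^2 + a*(1 - 8*d) - d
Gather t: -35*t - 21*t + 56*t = 0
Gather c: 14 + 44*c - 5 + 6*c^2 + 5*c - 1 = 6*c^2 + 49*c + 8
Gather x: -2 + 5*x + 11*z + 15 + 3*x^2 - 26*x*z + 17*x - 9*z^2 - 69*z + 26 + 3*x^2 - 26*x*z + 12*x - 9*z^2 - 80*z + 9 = 6*x^2 + x*(34 - 52*z) - 18*z^2 - 138*z + 48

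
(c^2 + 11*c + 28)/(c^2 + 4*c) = (c + 7)/c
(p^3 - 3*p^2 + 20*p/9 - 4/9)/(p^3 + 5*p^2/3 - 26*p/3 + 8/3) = (p - 2/3)/(p + 4)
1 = 1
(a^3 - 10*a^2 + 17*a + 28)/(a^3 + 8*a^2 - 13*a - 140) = (a^2 - 6*a - 7)/(a^2 + 12*a + 35)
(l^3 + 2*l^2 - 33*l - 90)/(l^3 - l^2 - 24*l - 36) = (l + 5)/(l + 2)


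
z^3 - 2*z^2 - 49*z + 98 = (z - 7)*(z - 2)*(z + 7)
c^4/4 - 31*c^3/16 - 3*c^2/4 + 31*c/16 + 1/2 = (c/4 + 1/4)*(c - 8)*(c - 1)*(c + 1/4)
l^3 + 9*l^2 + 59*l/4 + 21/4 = (l + 1/2)*(l + 3/2)*(l + 7)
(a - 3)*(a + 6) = a^2 + 3*a - 18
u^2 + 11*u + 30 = (u + 5)*(u + 6)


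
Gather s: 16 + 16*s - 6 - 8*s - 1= 8*s + 9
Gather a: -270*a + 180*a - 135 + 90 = -90*a - 45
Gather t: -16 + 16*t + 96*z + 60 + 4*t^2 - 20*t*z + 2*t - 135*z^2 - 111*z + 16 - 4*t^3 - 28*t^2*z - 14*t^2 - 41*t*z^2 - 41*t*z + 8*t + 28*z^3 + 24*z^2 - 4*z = -4*t^3 + t^2*(-28*z - 10) + t*(-41*z^2 - 61*z + 26) + 28*z^3 - 111*z^2 - 19*z + 60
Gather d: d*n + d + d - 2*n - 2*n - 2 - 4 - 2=d*(n + 2) - 4*n - 8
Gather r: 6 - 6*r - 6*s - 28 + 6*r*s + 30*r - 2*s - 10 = r*(6*s + 24) - 8*s - 32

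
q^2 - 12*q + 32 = (q - 8)*(q - 4)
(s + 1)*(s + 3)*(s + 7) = s^3 + 11*s^2 + 31*s + 21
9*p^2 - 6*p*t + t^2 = (-3*p + t)^2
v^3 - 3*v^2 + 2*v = v*(v - 2)*(v - 1)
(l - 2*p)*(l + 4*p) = l^2 + 2*l*p - 8*p^2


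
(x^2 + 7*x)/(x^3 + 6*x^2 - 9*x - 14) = x/(x^2 - x - 2)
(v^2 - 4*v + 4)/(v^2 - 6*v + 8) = (v - 2)/(v - 4)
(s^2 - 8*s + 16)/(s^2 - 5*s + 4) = (s - 4)/(s - 1)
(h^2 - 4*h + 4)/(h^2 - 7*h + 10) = (h - 2)/(h - 5)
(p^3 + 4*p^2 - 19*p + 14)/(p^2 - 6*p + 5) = (p^2 + 5*p - 14)/(p - 5)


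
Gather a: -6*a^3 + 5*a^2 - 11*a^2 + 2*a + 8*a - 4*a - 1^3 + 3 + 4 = -6*a^3 - 6*a^2 + 6*a + 6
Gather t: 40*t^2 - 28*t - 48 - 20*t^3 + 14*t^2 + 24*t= -20*t^3 + 54*t^2 - 4*t - 48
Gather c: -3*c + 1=1 - 3*c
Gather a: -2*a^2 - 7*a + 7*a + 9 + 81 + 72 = 162 - 2*a^2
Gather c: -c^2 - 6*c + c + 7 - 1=-c^2 - 5*c + 6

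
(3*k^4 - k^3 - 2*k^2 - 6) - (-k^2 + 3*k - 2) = 3*k^4 - k^3 - k^2 - 3*k - 4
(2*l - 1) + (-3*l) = -l - 1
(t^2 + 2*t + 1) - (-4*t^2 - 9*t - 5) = 5*t^2 + 11*t + 6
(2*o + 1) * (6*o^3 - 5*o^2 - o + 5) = 12*o^4 - 4*o^3 - 7*o^2 + 9*o + 5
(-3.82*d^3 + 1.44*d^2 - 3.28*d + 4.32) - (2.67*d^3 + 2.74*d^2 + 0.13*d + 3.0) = -6.49*d^3 - 1.3*d^2 - 3.41*d + 1.32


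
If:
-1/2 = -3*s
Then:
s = 1/6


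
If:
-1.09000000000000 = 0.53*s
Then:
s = -2.06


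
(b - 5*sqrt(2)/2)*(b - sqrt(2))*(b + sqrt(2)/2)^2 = b^4 - 5*sqrt(2)*b^3/2 - 3*b^2/2 + 13*sqrt(2)*b/4 + 5/2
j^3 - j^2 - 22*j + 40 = (j - 4)*(j - 2)*(j + 5)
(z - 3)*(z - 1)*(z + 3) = z^3 - z^2 - 9*z + 9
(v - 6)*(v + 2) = v^2 - 4*v - 12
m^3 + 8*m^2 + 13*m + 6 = (m + 1)^2*(m + 6)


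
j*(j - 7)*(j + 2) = j^3 - 5*j^2 - 14*j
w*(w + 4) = w^2 + 4*w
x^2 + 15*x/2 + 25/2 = (x + 5/2)*(x + 5)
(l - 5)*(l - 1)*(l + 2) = l^3 - 4*l^2 - 7*l + 10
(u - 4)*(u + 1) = u^2 - 3*u - 4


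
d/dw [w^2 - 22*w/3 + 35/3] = 2*w - 22/3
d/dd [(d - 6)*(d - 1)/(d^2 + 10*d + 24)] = (17*d^2 + 36*d - 228)/(d^4 + 20*d^3 + 148*d^2 + 480*d + 576)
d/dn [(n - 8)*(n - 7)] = 2*n - 15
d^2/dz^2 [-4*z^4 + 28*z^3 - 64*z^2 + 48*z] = -48*z^2 + 168*z - 128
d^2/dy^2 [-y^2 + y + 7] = -2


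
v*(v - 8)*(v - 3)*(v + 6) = v^4 - 5*v^3 - 42*v^2 + 144*v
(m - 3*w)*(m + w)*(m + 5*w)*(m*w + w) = m^4*w + 3*m^3*w^2 + m^3*w - 13*m^2*w^3 + 3*m^2*w^2 - 15*m*w^4 - 13*m*w^3 - 15*w^4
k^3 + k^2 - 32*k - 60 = (k - 6)*(k + 2)*(k + 5)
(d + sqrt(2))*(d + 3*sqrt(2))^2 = d^3 + 7*sqrt(2)*d^2 + 30*d + 18*sqrt(2)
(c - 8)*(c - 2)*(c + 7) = c^3 - 3*c^2 - 54*c + 112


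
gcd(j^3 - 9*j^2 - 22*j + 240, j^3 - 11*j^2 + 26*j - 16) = j - 8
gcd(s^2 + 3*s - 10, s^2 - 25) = s + 5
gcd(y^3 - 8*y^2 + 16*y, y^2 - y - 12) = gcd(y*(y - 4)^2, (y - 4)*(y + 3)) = y - 4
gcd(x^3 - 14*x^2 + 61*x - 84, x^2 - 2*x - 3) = x - 3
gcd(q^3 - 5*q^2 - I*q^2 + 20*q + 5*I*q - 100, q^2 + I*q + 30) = q - 5*I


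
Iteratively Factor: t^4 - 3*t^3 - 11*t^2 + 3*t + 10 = (t + 2)*(t^3 - 5*t^2 - t + 5) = (t + 1)*(t + 2)*(t^2 - 6*t + 5) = (t - 1)*(t + 1)*(t + 2)*(t - 5)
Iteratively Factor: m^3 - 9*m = (m + 3)*(m^2 - 3*m) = (m - 3)*(m + 3)*(m)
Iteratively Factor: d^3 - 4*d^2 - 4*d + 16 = (d - 4)*(d^2 - 4) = (d - 4)*(d - 2)*(d + 2)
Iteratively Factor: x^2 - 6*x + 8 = (x - 2)*(x - 4)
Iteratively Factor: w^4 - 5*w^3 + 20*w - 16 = (w + 2)*(w^3 - 7*w^2 + 14*w - 8) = (w - 4)*(w + 2)*(w^2 - 3*w + 2) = (w - 4)*(w - 2)*(w + 2)*(w - 1)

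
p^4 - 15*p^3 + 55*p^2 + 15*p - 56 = (p - 8)*(p - 7)*(p - 1)*(p + 1)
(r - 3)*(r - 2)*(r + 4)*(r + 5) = r^4 + 4*r^3 - 19*r^2 - 46*r + 120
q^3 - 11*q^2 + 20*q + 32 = (q - 8)*(q - 4)*(q + 1)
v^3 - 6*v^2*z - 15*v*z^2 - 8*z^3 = (v - 8*z)*(v + z)^2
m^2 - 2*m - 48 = (m - 8)*(m + 6)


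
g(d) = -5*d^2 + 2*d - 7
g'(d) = 2 - 10*d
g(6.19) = -186.20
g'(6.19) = -59.90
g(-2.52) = -43.79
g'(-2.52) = 27.20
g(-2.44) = -41.65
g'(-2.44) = 26.40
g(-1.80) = -26.80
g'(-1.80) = 20.00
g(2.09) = -24.66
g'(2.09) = -18.90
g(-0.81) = -11.90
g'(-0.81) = 10.10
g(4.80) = -112.60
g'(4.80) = -46.00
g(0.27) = -6.82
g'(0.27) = -0.70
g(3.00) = -46.00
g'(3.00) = -28.00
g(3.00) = -46.00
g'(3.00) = -28.00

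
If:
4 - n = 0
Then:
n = 4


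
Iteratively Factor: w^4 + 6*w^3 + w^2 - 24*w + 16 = (w - 1)*(w^3 + 7*w^2 + 8*w - 16) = (w - 1)*(w + 4)*(w^2 + 3*w - 4) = (w - 1)*(w + 4)^2*(w - 1)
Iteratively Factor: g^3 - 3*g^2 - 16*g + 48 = (g + 4)*(g^2 - 7*g + 12) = (g - 4)*(g + 4)*(g - 3)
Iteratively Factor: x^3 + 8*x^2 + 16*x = (x + 4)*(x^2 + 4*x) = x*(x + 4)*(x + 4)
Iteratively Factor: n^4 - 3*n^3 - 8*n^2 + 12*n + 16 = (n + 1)*(n^3 - 4*n^2 - 4*n + 16) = (n + 1)*(n + 2)*(n^2 - 6*n + 8) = (n - 2)*(n + 1)*(n + 2)*(n - 4)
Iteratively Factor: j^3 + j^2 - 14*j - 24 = (j + 3)*(j^2 - 2*j - 8) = (j + 2)*(j + 3)*(j - 4)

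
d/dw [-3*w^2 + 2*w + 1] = 2 - 6*w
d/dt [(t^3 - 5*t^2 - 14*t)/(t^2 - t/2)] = 2*(2*t^2 - 2*t + 33)/(4*t^2 - 4*t + 1)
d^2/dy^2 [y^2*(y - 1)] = 6*y - 2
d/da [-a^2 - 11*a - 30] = -2*a - 11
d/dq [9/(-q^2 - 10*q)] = 18*(q + 5)/(q^2*(q + 10)^2)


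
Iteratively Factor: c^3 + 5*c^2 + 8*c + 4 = (c + 2)*(c^2 + 3*c + 2) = (c + 1)*(c + 2)*(c + 2)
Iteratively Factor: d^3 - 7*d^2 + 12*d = (d)*(d^2 - 7*d + 12) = d*(d - 4)*(d - 3)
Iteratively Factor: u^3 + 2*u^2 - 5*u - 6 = (u + 1)*(u^2 + u - 6) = (u - 2)*(u + 1)*(u + 3)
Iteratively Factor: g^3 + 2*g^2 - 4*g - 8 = (g + 2)*(g^2 - 4) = (g + 2)^2*(g - 2)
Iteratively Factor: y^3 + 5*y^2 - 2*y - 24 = (y + 3)*(y^2 + 2*y - 8) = (y + 3)*(y + 4)*(y - 2)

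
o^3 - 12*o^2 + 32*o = o*(o - 8)*(o - 4)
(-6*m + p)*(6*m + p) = -36*m^2 + p^2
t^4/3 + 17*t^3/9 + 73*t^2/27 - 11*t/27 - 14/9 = (t/3 + 1/3)*(t - 2/3)*(t + 7/3)*(t + 3)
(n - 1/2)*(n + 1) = n^2 + n/2 - 1/2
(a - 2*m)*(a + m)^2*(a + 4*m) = a^4 + 4*a^3*m - 3*a^2*m^2 - 14*a*m^3 - 8*m^4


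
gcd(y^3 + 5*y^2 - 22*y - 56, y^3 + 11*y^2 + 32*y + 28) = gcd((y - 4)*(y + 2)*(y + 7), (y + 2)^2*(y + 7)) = y^2 + 9*y + 14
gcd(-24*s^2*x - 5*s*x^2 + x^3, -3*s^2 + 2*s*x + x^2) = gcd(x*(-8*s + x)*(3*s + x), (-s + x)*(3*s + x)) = 3*s + x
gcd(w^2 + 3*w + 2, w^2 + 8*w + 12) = w + 2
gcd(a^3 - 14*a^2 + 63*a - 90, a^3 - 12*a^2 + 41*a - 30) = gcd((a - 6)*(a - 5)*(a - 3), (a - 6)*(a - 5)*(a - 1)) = a^2 - 11*a + 30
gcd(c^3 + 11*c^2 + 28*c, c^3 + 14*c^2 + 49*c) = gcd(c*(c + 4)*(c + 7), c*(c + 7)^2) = c^2 + 7*c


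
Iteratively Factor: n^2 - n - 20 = (n - 5)*(n + 4)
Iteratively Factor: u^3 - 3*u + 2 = (u + 2)*(u^2 - 2*u + 1) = (u - 1)*(u + 2)*(u - 1)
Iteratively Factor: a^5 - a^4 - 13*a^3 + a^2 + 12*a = (a - 1)*(a^4 - 13*a^2 - 12*a) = (a - 4)*(a - 1)*(a^3 + 4*a^2 + 3*a) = (a - 4)*(a - 1)*(a + 3)*(a^2 + a) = a*(a - 4)*(a - 1)*(a + 3)*(a + 1)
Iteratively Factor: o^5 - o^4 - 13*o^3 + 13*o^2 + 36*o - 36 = (o - 2)*(o^4 + o^3 - 11*o^2 - 9*o + 18) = (o - 3)*(o - 2)*(o^3 + 4*o^2 + o - 6) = (o - 3)*(o - 2)*(o + 2)*(o^2 + 2*o - 3) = (o - 3)*(o - 2)*(o - 1)*(o + 2)*(o + 3)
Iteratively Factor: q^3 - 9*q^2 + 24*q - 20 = (q - 2)*(q^2 - 7*q + 10) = (q - 5)*(q - 2)*(q - 2)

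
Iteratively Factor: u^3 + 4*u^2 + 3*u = (u + 1)*(u^2 + 3*u) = (u + 1)*(u + 3)*(u)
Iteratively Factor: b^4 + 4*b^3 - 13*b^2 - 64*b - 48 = (b + 3)*(b^3 + b^2 - 16*b - 16) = (b + 1)*(b + 3)*(b^2 - 16) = (b - 4)*(b + 1)*(b + 3)*(b + 4)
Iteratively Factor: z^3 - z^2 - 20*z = (z)*(z^2 - z - 20) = z*(z - 5)*(z + 4)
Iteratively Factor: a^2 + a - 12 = (a - 3)*(a + 4)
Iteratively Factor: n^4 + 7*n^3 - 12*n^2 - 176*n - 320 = (n + 4)*(n^3 + 3*n^2 - 24*n - 80) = (n + 4)^2*(n^2 - n - 20) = (n + 4)^3*(n - 5)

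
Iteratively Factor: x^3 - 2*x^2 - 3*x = (x - 3)*(x^2 + x) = x*(x - 3)*(x + 1)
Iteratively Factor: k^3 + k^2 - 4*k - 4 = (k - 2)*(k^2 + 3*k + 2) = (k - 2)*(k + 2)*(k + 1)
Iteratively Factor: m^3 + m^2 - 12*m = (m - 3)*(m^2 + 4*m) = (m - 3)*(m + 4)*(m)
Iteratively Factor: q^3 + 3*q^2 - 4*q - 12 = (q - 2)*(q^2 + 5*q + 6) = (q - 2)*(q + 2)*(q + 3)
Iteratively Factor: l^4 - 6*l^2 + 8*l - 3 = (l - 1)*(l^3 + l^2 - 5*l + 3) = (l - 1)^2*(l^2 + 2*l - 3) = (l - 1)^3*(l + 3)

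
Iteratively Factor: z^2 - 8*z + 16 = (z - 4)*(z - 4)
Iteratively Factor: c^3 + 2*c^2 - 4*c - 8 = (c + 2)*(c^2 - 4) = (c + 2)^2*(c - 2)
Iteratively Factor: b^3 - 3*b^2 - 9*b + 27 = (b - 3)*(b^2 - 9) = (b - 3)^2*(b + 3)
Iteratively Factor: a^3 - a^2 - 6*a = (a)*(a^2 - a - 6) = a*(a - 3)*(a + 2)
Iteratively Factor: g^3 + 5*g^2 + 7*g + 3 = (g + 1)*(g^2 + 4*g + 3) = (g + 1)^2*(g + 3)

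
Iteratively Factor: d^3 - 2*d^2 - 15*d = (d)*(d^2 - 2*d - 15) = d*(d + 3)*(d - 5)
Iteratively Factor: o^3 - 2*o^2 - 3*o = (o)*(o^2 - 2*o - 3) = o*(o + 1)*(o - 3)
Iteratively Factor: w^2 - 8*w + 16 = (w - 4)*(w - 4)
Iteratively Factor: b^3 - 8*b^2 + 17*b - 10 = (b - 5)*(b^2 - 3*b + 2) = (b - 5)*(b - 1)*(b - 2)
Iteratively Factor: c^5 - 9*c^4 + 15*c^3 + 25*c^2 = (c - 5)*(c^4 - 4*c^3 - 5*c^2) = c*(c - 5)*(c^3 - 4*c^2 - 5*c) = c*(c - 5)*(c + 1)*(c^2 - 5*c) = c^2*(c - 5)*(c + 1)*(c - 5)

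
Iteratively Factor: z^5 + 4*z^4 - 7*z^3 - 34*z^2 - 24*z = (z + 2)*(z^4 + 2*z^3 - 11*z^2 - 12*z) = (z - 3)*(z + 2)*(z^3 + 5*z^2 + 4*z) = (z - 3)*(z + 1)*(z + 2)*(z^2 + 4*z) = z*(z - 3)*(z + 1)*(z + 2)*(z + 4)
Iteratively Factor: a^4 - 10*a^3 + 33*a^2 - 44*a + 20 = (a - 2)*(a^3 - 8*a^2 + 17*a - 10) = (a - 2)^2*(a^2 - 6*a + 5) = (a - 2)^2*(a - 1)*(a - 5)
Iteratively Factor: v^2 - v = (v)*(v - 1)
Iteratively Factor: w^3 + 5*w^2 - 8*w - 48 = (w + 4)*(w^2 + w - 12) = (w - 3)*(w + 4)*(w + 4)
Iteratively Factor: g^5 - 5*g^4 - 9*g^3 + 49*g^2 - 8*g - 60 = (g - 5)*(g^4 - 9*g^2 + 4*g + 12) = (g - 5)*(g - 2)*(g^3 + 2*g^2 - 5*g - 6) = (g - 5)*(g - 2)*(g + 1)*(g^2 + g - 6) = (g - 5)*(g - 2)*(g + 1)*(g + 3)*(g - 2)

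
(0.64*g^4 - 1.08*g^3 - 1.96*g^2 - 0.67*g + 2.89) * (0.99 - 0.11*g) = -0.0704*g^5 + 0.7524*g^4 - 0.8536*g^3 - 1.8667*g^2 - 0.9812*g + 2.8611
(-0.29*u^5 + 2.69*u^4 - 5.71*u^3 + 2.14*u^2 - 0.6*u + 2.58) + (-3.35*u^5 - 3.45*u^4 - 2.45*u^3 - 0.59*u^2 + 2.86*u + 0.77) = -3.64*u^5 - 0.76*u^4 - 8.16*u^3 + 1.55*u^2 + 2.26*u + 3.35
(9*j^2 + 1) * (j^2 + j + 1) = 9*j^4 + 9*j^3 + 10*j^2 + j + 1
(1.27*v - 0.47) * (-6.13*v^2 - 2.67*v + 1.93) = -7.7851*v^3 - 0.5098*v^2 + 3.706*v - 0.9071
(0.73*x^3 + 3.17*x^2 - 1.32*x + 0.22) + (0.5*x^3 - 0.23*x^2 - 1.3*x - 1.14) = 1.23*x^3 + 2.94*x^2 - 2.62*x - 0.92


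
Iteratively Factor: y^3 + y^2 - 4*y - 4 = (y - 2)*(y^2 + 3*y + 2) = (y - 2)*(y + 2)*(y + 1)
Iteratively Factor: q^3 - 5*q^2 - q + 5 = (q - 5)*(q^2 - 1) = (q - 5)*(q + 1)*(q - 1)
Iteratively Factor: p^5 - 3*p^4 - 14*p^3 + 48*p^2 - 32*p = (p - 4)*(p^4 + p^3 - 10*p^2 + 8*p) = (p - 4)*(p - 2)*(p^3 + 3*p^2 - 4*p) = (p - 4)*(p - 2)*(p + 4)*(p^2 - p) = p*(p - 4)*(p - 2)*(p + 4)*(p - 1)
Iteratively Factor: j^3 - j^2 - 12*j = (j + 3)*(j^2 - 4*j) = (j - 4)*(j + 3)*(j)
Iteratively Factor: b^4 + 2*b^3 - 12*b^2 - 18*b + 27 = (b - 3)*(b^3 + 5*b^2 + 3*b - 9) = (b - 3)*(b + 3)*(b^2 + 2*b - 3) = (b - 3)*(b + 3)^2*(b - 1)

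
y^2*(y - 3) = y^3 - 3*y^2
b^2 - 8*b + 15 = (b - 5)*(b - 3)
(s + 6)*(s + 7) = s^2 + 13*s + 42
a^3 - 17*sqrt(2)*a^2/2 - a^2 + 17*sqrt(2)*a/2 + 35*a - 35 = (a - 1)*(a - 5*sqrt(2))*(a - 7*sqrt(2)/2)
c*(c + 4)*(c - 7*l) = c^3 - 7*c^2*l + 4*c^2 - 28*c*l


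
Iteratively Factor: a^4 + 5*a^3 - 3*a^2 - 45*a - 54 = (a + 2)*(a^3 + 3*a^2 - 9*a - 27) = (a + 2)*(a + 3)*(a^2 - 9) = (a - 3)*(a + 2)*(a + 3)*(a + 3)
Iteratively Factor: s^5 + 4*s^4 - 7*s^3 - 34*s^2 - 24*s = (s - 3)*(s^4 + 7*s^3 + 14*s^2 + 8*s) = s*(s - 3)*(s^3 + 7*s^2 + 14*s + 8) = s*(s - 3)*(s + 1)*(s^2 + 6*s + 8) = s*(s - 3)*(s + 1)*(s + 2)*(s + 4)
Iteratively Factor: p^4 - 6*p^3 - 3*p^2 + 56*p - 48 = (p - 4)*(p^3 - 2*p^2 - 11*p + 12) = (p - 4)*(p + 3)*(p^2 - 5*p + 4) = (p - 4)*(p - 1)*(p + 3)*(p - 4)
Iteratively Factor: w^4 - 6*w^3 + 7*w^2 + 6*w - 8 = (w - 1)*(w^3 - 5*w^2 + 2*w + 8) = (w - 4)*(w - 1)*(w^2 - w - 2) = (w - 4)*(w - 1)*(w + 1)*(w - 2)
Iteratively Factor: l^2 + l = (l + 1)*(l)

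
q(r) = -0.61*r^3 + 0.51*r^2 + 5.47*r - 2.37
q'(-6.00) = -66.53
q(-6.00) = 114.93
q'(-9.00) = -151.94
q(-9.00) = 434.40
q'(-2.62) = -9.76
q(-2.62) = -2.23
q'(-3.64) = -22.49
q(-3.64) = 13.90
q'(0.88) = 4.95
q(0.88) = 2.42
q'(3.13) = -9.27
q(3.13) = 1.04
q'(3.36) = -11.76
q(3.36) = -1.37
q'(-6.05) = -67.68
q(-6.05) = 118.29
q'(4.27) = -23.54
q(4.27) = -17.21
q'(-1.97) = -3.64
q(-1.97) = -6.50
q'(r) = -1.83*r^2 + 1.02*r + 5.47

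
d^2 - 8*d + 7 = (d - 7)*(d - 1)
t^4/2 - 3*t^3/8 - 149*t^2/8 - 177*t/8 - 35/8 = (t/2 + 1/2)*(t - 7)*(t + 1/4)*(t + 5)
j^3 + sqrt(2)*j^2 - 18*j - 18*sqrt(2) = (j - 3*sqrt(2))*(j + sqrt(2))*(j + 3*sqrt(2))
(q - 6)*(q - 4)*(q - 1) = q^3 - 11*q^2 + 34*q - 24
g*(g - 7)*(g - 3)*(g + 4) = g^4 - 6*g^3 - 19*g^2 + 84*g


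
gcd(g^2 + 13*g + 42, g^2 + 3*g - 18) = g + 6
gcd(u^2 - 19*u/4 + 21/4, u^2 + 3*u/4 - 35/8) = u - 7/4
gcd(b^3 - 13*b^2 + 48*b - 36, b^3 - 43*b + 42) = b^2 - 7*b + 6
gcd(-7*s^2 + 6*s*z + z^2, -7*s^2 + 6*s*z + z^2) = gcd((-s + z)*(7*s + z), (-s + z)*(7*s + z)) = -7*s^2 + 6*s*z + z^2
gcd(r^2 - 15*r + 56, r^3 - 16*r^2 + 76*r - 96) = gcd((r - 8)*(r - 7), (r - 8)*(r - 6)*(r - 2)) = r - 8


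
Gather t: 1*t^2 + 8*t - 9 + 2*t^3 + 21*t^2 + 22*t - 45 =2*t^3 + 22*t^2 + 30*t - 54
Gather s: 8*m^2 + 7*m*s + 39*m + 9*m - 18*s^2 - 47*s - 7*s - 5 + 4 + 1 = 8*m^2 + 48*m - 18*s^2 + s*(7*m - 54)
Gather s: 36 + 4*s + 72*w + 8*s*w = s*(8*w + 4) + 72*w + 36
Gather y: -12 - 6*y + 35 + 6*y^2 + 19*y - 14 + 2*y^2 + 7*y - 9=8*y^2 + 20*y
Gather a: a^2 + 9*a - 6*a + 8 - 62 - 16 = a^2 + 3*a - 70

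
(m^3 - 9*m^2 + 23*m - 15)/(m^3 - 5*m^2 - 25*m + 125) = (m^2 - 4*m + 3)/(m^2 - 25)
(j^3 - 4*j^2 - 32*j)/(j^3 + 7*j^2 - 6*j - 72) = j*(j - 8)/(j^2 + 3*j - 18)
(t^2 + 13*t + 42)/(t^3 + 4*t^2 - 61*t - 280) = (t + 6)/(t^2 - 3*t - 40)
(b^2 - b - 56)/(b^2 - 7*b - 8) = (b + 7)/(b + 1)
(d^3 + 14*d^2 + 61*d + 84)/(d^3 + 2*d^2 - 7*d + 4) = (d^2 + 10*d + 21)/(d^2 - 2*d + 1)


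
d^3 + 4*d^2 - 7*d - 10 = (d - 2)*(d + 1)*(d + 5)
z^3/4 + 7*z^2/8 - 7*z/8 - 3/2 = (z/4 + 1/4)*(z - 3/2)*(z + 4)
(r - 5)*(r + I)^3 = r^4 - 5*r^3 + 3*I*r^3 - 3*r^2 - 15*I*r^2 + 15*r - I*r + 5*I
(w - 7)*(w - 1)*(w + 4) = w^3 - 4*w^2 - 25*w + 28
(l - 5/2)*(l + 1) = l^2 - 3*l/2 - 5/2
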